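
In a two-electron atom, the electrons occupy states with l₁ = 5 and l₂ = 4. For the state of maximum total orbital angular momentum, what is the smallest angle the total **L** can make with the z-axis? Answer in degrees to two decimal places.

By the triangle rule, |l₁ − l₂| ≤ L ≤ l₁ + l₂.
Allowed values: L = 1, 2, 3, 4, 5, 6, 7, 8, 9.
The maximum is L = 9, with |L_tot| = ℏ√(9·10) = 3√10 ℏ.
The minimum angle with z is arccos(9/√90) ≈ 18.43°.

θ_min ≈ 18.43°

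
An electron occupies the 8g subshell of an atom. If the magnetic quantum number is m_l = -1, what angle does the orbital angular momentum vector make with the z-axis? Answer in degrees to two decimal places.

θ ≈ 102.92°

8g means n = 8, l = 4.
|L| = √(l(l+1)) ℏ = 2√5 ℏ.
L_z = m_l ℏ = −1ℏ.
cos θ = L_z/|L| = -1/√20, so θ ≈ 102.92°.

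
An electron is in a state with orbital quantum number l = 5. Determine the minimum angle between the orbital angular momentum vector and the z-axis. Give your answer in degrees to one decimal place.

|L|² = l(l+1)ℏ² = 30ℏ², so |L| = √30 ℏ.
The smallest angle corresponds to the largest L_z, i.e. m_l = l = 5, giving L_z = 5ℏ.
cos θ_min = 5/√30, so θ_min ≈ 24.1°.

θ_min ≈ 24.1°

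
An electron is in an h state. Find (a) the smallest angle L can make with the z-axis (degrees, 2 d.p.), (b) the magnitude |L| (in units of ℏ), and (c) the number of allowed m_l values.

θ_min ≈ 24.09°; |L| = √30 ℏ ≈ 5.477ℏ; 11 values

The letter h corresponds to l = 5.
cos θ_min = 5/√30, so θ_min ≈ 24.09°.
|L| = ℏ√(5·6) = √30 ℏ ≈ 5.477ℏ.
There are 2l+1 = 11 values of m_l.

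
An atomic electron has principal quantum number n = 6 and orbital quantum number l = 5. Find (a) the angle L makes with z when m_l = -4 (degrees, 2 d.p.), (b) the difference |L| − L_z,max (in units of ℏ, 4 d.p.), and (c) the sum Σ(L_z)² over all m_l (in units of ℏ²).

For m_l = -4: cos θ = -4/√30, θ ≈ 136.91°.
|L| − L_z,max = (√30 − 5)ℏ ≈ 0.4772ℏ.
Σ m_l² = 110, so Σ(L_z)² = 110 ℏ².

θ(m_l=-4) ≈ 136.91°; |L|−L_z,max ≈ 0.4772ℏ; Σ(L_z)² = 110 ℏ²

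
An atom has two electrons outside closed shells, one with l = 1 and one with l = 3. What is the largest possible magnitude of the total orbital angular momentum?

|L_tot|_max = 2√5 ℏ ≈ 4.472ℏ

Angular momentum addition gives L = |l₁ − l₂|, …, l₁ + l₂.
Allowed values: L = 2, 3, 4.
The largest magnitude corresponds to L = 4: |L_tot| = ℏ√(4·5) = 2√5 ℏ.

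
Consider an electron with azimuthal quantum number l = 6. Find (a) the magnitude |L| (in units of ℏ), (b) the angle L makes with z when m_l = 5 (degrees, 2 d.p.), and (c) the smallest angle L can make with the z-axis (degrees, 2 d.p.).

|L| = ℏ√(6·7) = √42 ℏ ≈ 6.481ℏ.
For m_l = 5: cos θ = 5/√42, θ ≈ 39.51°.
cos θ_min = 6/√42, so θ_min ≈ 22.21°.

|L| = √42 ℏ ≈ 6.481ℏ; θ(m_l=5) ≈ 39.51°; θ_min ≈ 22.21°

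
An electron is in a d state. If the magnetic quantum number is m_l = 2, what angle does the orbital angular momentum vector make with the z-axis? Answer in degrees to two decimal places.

For a d orbital, l = 2.
|L| = √(l(l+1)) ℏ = √6 ℏ.
L_z = m_l ℏ = 2ℏ.
cos θ = L_z/|L| = 2/√6, so θ ≈ 35.26°.

θ ≈ 35.26°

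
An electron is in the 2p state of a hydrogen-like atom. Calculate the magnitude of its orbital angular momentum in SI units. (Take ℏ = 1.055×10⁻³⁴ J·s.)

The 2p subshell has l = 1.
|L| = ℏ√(l(l+1)) = ℏ√(1·2) = √2 ℏ
Numerically, |L| = 1.414 × (1.055×10⁻³⁴ J·s) = 1.492×10⁻³⁴ J·s.

|L| = 1.492×10⁻³⁴ J·s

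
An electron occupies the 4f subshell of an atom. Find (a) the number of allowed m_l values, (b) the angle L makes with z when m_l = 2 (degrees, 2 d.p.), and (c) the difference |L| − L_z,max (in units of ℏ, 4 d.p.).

The 4f subshell has l = 3.
There are 2l+1 = 7 values of m_l.
For m_l = 2: cos θ = 2/√12, θ ≈ 54.74°.
|L| − L_z,max = (2√3 − 3)ℏ ≈ 0.4641ℏ.

7 values; θ(m_l=2) ≈ 54.74°; |L|−L_z,max ≈ 0.4641ℏ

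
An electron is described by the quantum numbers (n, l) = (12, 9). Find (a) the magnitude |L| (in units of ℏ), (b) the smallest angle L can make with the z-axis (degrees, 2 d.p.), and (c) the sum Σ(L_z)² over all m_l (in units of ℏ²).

|L| = 3√10 ℏ ≈ 9.487ℏ; θ_min ≈ 18.43°; Σ(L_z)² = 570 ℏ²

|L| = ℏ√(9·10) = 3√10 ℏ ≈ 9.487ℏ.
cos θ_min = 9/√90, so θ_min ≈ 18.43°.
Σ m_l² = 570, so Σ(L_z)² = 570 ℏ².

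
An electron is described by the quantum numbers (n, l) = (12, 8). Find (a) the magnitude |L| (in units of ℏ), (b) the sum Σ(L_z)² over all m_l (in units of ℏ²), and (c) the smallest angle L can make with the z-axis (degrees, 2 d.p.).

|L| = ℏ√(8·9) = 6√2 ℏ ≈ 8.485ℏ.
Σ m_l² = 408, so Σ(L_z)² = 408 ℏ².
cos θ_min = 8/√72, so θ_min ≈ 19.47°.

|L| = 6√2 ℏ ≈ 8.485ℏ; Σ(L_z)² = 408 ℏ²; θ_min ≈ 19.47°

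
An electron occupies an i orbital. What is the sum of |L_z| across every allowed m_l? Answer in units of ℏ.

An i state has l = 6.
The allowed m_l values are -6, -5, -4, -3, -2, -1, 0, 1, 2, 3, 4, 5, 6.
Σ|m_l| = 2·6(6+1)/2 = 42.

Σ|L_z| = 42 ℏ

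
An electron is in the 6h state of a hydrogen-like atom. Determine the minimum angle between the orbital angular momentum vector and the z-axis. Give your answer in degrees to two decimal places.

6h means n = 6, l = 5.
|L|² = l(l+1)ℏ² = 30ℏ², so |L| = √30 ℏ.
The smallest angle corresponds to the largest L_z, i.e. m_l = l = 5, giving L_z = 5ℏ.
cos θ_min = 5/√30, so θ_min ≈ 24.09°.

θ_min ≈ 24.09°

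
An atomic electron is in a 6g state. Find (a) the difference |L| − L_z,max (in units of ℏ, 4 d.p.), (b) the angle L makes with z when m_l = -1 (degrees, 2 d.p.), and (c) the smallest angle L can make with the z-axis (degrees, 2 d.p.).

6g means n = 6, l = 4.
|L| − L_z,max = (2√5 − 4)ℏ ≈ 0.4721ℏ.
For m_l = -1: cos θ = -1/√20, θ ≈ 102.92°.
cos θ_min = 4/√20, so θ_min ≈ 26.57°.

|L|−L_z,max ≈ 0.4721ℏ; θ(m_l=-1) ≈ 102.92°; θ_min ≈ 26.57°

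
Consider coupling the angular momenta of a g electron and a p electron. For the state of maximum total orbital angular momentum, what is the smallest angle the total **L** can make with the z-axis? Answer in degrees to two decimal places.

θ_min ≈ 24.09°

The total orbital quantum number L ranges from |l₁ − l₂| to l₁ + l₂ in integer steps.
L ∈ {3, 4, 5}.
The maximum is L = 5, with |L_tot| = ℏ√(5·6) = √30 ℏ.
The minimum angle with z is arccos(5/√30) ≈ 24.09°.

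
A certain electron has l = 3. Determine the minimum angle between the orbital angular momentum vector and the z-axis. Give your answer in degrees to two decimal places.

|L| = √(l(l+1)) ℏ = 2√3 ℏ.
The smallest angle corresponds to the largest L_z, i.e. m_l = l = 3, giving L_z = 3ℏ.
cos θ_min = 3/√12, so θ_min ≈ 30.00°.

θ_min ≈ 30.00°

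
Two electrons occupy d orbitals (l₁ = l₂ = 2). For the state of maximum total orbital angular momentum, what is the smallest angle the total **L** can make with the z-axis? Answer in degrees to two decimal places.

θ_min ≈ 26.57°

The total orbital quantum number L ranges from |l₁ − l₂| to l₁ + l₂ in integer steps.
So L can be 0, 1, 2, 3, 4.
The maximum is L = 4, with |L_tot| = ℏ√(4·5) = 2√5 ℏ.
The minimum angle with z is arccos(4/√20) ≈ 26.57°.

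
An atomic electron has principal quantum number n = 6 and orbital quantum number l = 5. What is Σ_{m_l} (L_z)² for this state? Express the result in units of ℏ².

Σ(L_z)² = 110 ℏ²

m_l runs from −5 to 5, i.e. {-5, -4, -3, -2, -1, 0, 1, 2, 3, 4, 5}.
Σ m_l² = 2·(1 + 4 + 9 + 16 + 25) = 110.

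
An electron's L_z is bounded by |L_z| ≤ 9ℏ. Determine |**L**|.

Since max m_l = l, l = 9.
|L| = ℏ√(l(l+1)) = 3√10 ℏ.

|L| = 3√10 ℏ ≈ 9.487ℏ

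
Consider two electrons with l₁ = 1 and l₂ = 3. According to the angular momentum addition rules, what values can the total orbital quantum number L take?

By the triangle rule, |l₁ − l₂| ≤ L ≤ l₁ + l₂.
Allowed values: L = 2, 3, 4.

L = 2, 3, 4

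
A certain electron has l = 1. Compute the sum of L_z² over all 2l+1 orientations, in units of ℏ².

m_l runs from −1 to 1, i.e. {-1, 0, 1}.
Σ m_l² = l(l+1)(2l+1)/3 = 1·2·3/3 = 2.

Σ(L_z)² = 2 ℏ²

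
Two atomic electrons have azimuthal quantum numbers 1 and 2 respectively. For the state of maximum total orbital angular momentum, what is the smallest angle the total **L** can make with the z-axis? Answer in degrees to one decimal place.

θ_min ≈ 30.0°

By the triangle rule, |l₁ − l₂| ≤ L ≤ l₁ + l₂.
L ∈ {1, 2, 3}.
The maximum is L = 3, with |L_tot| = ℏ√(3·4) = 2√3 ℏ.
The minimum angle with z is arccos(3/√12) ≈ 30.0°.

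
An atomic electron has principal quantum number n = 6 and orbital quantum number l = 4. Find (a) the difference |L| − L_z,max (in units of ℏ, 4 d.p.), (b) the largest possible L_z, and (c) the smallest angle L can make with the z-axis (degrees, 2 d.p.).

|L| − L_z,max = (2√5 − 4)ℏ ≈ 0.4721ℏ.
L_z,max = lℏ = 4ℏ.
cos θ_min = 4/√20, so θ_min ≈ 26.57°.

|L|−L_z,max ≈ 0.4721ℏ; L_z,max = 4ℏ; θ_min ≈ 26.57°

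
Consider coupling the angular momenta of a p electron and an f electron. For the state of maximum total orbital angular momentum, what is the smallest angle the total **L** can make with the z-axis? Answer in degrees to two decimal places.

θ_min ≈ 26.57°

By the triangle rule, |l₁ − l₂| ≤ L ≤ l₁ + l₂.
So L can be 2, 3, 4.
The maximum is L = 4, with |L_tot| = ℏ√(4·5) = 2√5 ℏ.
The minimum angle with z is arccos(4/√20) ≈ 26.57°.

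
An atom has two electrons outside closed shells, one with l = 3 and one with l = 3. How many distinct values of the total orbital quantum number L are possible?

7

By the triangle rule, |l₁ − l₂| ≤ L ≤ l₁ + l₂.
L ∈ {0, 1, 2, 3, 4, 5, 6}.
That is 7 values.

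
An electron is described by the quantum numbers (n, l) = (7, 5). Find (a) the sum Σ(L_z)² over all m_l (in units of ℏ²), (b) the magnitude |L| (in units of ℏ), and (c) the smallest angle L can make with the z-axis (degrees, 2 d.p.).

Σ m_l² = 110, so Σ(L_z)² = 110 ℏ².
|L| = ℏ√(5·6) = √30 ℏ ≈ 5.477ℏ.
cos θ_min = 5/√30, so θ_min ≈ 24.09°.

Σ(L_z)² = 110 ℏ²; |L| = √30 ℏ ≈ 5.477ℏ; θ_min ≈ 24.09°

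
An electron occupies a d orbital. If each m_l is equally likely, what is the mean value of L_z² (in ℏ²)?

⟨L_z²⟩ = 2 ℏ²

A d state has l = 2.
The allowed m_l values are -2, -1, 0, 1, 2.
⟨L_z²⟩ = ℏ²·(Σ m_l²)/(2l+1) = ℏ²·10/5 = 2ℏ².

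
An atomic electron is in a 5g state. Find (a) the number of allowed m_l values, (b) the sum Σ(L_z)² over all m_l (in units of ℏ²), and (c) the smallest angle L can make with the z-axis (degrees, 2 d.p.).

5g means n = 5, l = 4.
There are 2l+1 = 9 values of m_l.
Σ m_l² = 60, so Σ(L_z)² = 60 ℏ².
cos θ_min = 4/√20, so θ_min ≈ 26.57°.

9 values; Σ(L_z)² = 60 ℏ²; θ_min ≈ 26.57°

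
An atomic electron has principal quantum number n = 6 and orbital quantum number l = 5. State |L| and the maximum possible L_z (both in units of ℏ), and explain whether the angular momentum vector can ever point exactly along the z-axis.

|L| = √30 ℏ ≈ 5.4772ℏ, while L_z,max = lℏ = 5ℏ.
Since |L| > L_z,max, the vector can never point exactly along z; the closest it comes is θ_min = arccos(5/√30) ≈ 24.1°.

No: L_z,max = 5ℏ < |L| = √30 ℏ ≈ 5.477ℏ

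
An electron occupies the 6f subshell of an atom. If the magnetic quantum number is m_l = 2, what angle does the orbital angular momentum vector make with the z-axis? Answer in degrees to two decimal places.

The 6f subshell has l = 3.
|L|² = l(l+1)ℏ² = 12ℏ², so |L| = 2√3 ℏ.
L_z = m_l ℏ = 2ℏ.
cos θ = L_z/|L| = 2/√12, so θ ≈ 54.74°.

θ ≈ 54.74°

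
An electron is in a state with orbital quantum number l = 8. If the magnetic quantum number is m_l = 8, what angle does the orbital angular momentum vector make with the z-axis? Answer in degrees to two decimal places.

|L| = ℏ√(l(l+1)) = 6√2 ℏ.
L_z = m_l ℏ = 8ℏ.
cos θ = L_z/|L| = 8/√72, so θ ≈ 19.47°.

θ ≈ 19.47°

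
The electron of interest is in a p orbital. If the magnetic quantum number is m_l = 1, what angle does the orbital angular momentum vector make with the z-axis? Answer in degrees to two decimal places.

θ ≈ 45.00°

The letter p corresponds to l = 1.
|L| = ℏ√(l(l+1)) = √2 ℏ.
L_z = m_l ℏ = 1ℏ.
cos θ = L_z/|L| = 1/√2, so θ ≈ 45.00°.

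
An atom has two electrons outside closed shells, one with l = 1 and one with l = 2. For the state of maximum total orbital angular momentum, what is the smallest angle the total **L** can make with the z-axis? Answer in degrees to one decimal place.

θ_min ≈ 30.0°

Angular momentum addition gives L = |l₁ − l₂|, …, l₁ + l₂.
So L can be 1, 2, 3.
The maximum is L = 3, with |L_tot| = ℏ√(3·4) = 2√3 ℏ.
The minimum angle with z is arccos(3/√12) ≈ 30.0°.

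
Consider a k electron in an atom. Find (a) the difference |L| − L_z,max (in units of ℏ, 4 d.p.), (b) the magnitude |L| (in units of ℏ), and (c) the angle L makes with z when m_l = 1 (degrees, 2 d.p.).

|L|−L_z,max ≈ 0.4833ℏ; |L| = 2√14 ℏ ≈ 7.483ℏ; θ(m_l=1) ≈ 82.32°

For a k orbital, l = 7.
|L| − L_z,max = (2√14 − 7)ℏ ≈ 0.4833ℏ.
|L| = ℏ√(7·8) = 2√14 ℏ ≈ 7.483ℏ.
For m_l = 1: cos θ = 1/√56, θ ≈ 82.32°.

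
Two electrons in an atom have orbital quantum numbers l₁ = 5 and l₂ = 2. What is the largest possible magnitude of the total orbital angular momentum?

Angular momentum addition gives L = |l₁ − l₂|, …, l₁ + l₂.
L ∈ {3, 4, 5, 6, 7}.
The largest magnitude corresponds to L = 7: |L_tot| = ℏ√(7·8) = 2√14 ℏ.

|L_tot|_max = 2√14 ℏ ≈ 7.483ℏ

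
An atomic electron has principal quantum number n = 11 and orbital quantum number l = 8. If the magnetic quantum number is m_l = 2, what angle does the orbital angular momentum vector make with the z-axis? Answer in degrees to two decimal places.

θ ≈ 76.37°

|L|² = l(l+1)ℏ² = 72ℏ², so |L| = 6√2 ℏ.
L_z = m_l ℏ = 2ℏ.
cos θ = L_z/|L| = 2/√72, so θ ≈ 76.37°.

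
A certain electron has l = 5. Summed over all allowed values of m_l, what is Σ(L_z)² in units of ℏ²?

Σ(L_z)² = 110 ℏ²

m_l runs from −5 to 5, i.e. {-5, -4, -3, -2, -1, 0, 1, 2, 3, 4, 5}.
Σ m_l² = l(l+1)(2l+1)/3 = 5·6·11/3 = 110.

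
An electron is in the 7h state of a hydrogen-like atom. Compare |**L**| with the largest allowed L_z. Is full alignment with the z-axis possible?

No: L_z,max = 5ℏ < |L| = √30 ℏ ≈ 5.477ℏ

For 7h, l = 5.
|L| = √30 ℏ ≈ 5.4772ℏ, while L_z,max = lℏ = 5ℏ.
Since |L| > L_z,max, the vector can never point exactly along z; the closest it comes is θ_min = arccos(5/√30) ≈ 24.1°.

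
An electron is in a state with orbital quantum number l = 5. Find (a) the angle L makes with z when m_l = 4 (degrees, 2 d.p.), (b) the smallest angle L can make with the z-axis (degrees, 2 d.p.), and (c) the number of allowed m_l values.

θ(m_l=4) ≈ 43.09°; θ_min ≈ 24.09°; 11 values

For m_l = 4: cos θ = 4/√30, θ ≈ 43.09°.
cos θ_min = 5/√30, so θ_min ≈ 24.09°.
There are 2l+1 = 11 values of m_l.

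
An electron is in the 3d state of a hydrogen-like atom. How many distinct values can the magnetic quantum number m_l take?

5

3d means n = 3, l = 2.
The number of m_l values is 2l + 1 = 2·2 + 1 = 5.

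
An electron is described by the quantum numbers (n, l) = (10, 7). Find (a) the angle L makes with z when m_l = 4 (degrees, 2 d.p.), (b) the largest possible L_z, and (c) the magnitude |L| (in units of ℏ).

θ(m_l=4) ≈ 57.69°; L_z,max = 7ℏ; |L| = 2√14 ℏ ≈ 7.483ℏ

For m_l = 4: cos θ = 4/√56, θ ≈ 57.69°.
L_z,max = lℏ = 7ℏ.
|L| = ℏ√(7·8) = 2√14 ℏ ≈ 7.483ℏ.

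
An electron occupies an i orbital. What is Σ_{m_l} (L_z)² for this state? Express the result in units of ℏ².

Σ(L_z)² = 182 ℏ²

An i state has l = 6.
The allowed m_l values are -6, -5, -4, -3, -2, -1, 0, 1, 2, 3, 4, 5, 6.
Σ m_l² = l(l+1)(2l+1)/3 = 6·7·13/3 = 182.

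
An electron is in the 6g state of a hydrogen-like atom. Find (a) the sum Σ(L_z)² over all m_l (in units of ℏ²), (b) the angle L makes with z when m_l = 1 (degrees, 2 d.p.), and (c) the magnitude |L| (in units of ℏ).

6g means n = 6, l = 4.
Σ m_l² = 60, so Σ(L_z)² = 60 ℏ².
For m_l = 1: cos θ = 1/√20, θ ≈ 77.08°.
|L| = ℏ√(4·5) = 2√5 ℏ ≈ 4.472ℏ.

Σ(L_z)² = 60 ℏ²; θ(m_l=1) ≈ 77.08°; |L| = 2√5 ℏ ≈ 4.472ℏ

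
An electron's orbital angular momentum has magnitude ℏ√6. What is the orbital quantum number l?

(|L|/ℏ)² = l(l+1) = 6.
Solving: l = 2.

l = 2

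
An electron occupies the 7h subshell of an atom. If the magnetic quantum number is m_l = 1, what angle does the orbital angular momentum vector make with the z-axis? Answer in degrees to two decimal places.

θ ≈ 79.48°

For 7h, l = 5.
|L|² = l(l+1)ℏ² = 30ℏ², so |L| = √30 ℏ.
L_z = m_l ℏ = 1ℏ.
cos θ = L_z/|L| = 1/√30, so θ ≈ 79.48°.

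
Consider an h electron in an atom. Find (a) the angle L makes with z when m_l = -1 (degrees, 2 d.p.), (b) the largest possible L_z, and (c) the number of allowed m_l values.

An h state has l = 5.
For m_l = -1: cos θ = -1/√30, θ ≈ 100.52°.
L_z,max = lℏ = 5ℏ.
There are 2l+1 = 11 values of m_l.

θ(m_l=-1) ≈ 100.52°; L_z,max = 5ℏ; 11 values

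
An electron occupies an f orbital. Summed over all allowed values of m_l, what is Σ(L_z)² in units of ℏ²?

Σ(L_z)² = 28 ℏ²

The letter f corresponds to l = 3.
The allowed m_l values are -3, -2, -1, 0, 1, 2, 3.
Σ m_l² = 2·(1 + 4 + 9) = 28.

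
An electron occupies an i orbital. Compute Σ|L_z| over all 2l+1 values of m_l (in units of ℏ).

Σ|L_z| = 42 ℏ

For an i orbital, l = 6.
m_l runs from −6 to 6, i.e. {-6, -5, -4, -3, -2, -1, 0, 1, 2, 3, 4, 5, 6}.
Σ|m_l| = 2(1+2+…+6) = 42.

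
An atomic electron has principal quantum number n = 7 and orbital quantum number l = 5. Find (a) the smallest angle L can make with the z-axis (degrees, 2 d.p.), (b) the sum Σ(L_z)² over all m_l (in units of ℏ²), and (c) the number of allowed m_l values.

θ_min ≈ 24.09°; Σ(L_z)² = 110 ℏ²; 11 values

cos θ_min = 5/√30, so θ_min ≈ 24.09°.
Σ m_l² = 110, so Σ(L_z)² = 110 ℏ².
There are 2l+1 = 11 values of m_l.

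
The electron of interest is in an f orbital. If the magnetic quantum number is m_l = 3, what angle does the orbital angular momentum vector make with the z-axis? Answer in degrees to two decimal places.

For an f orbital, l = 3.
|L| = √(l(l+1)) ℏ = 2√3 ℏ.
L_z = m_l ℏ = 3ℏ.
cos θ = L_z/|L| = 3/√12, so θ ≈ 30.00°.

θ ≈ 30.00°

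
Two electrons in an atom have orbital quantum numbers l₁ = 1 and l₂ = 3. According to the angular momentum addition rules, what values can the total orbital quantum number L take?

L = 2, 3, 4

L runs from |1 − 3| = 2 to 1 + 3 = 4.
L ∈ {2, 3, 4}.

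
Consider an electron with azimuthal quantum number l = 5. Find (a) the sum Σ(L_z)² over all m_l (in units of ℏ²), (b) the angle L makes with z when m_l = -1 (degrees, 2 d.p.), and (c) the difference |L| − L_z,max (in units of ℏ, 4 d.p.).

Σ m_l² = 110, so Σ(L_z)² = 110 ℏ².
For m_l = -1: cos θ = -1/√30, θ ≈ 100.52°.
|L| − L_z,max = (√30 − 5)ℏ ≈ 0.4772ℏ.

Σ(L_z)² = 110 ℏ²; θ(m_l=-1) ≈ 100.52°; |L|−L_z,max ≈ 0.4772ℏ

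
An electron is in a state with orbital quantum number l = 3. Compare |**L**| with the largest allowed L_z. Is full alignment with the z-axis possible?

No: L_z,max = 3ℏ < |L| = 2√3 ℏ ≈ 3.464ℏ

|L| = 2√3 ℏ ≈ 3.4641ℏ, while L_z,max = lℏ = 3ℏ.
Since |L| > L_z,max, the vector can never point exactly along z; the closest it comes is θ_min = arccos(3/√12) ≈ 30.0°.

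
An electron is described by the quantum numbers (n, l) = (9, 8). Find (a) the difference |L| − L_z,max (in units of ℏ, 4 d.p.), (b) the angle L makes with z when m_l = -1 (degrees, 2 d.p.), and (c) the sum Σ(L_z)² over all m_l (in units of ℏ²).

|L| − L_z,max = (6√2 − 8)ℏ ≈ 0.4853ℏ.
For m_l = -1: cos θ = -1/√72, θ ≈ 96.77°.
Σ m_l² = 408, so Σ(L_z)² = 408 ℏ².

|L|−L_z,max ≈ 0.4853ℏ; θ(m_l=-1) ≈ 96.77°; Σ(L_z)² = 408 ℏ²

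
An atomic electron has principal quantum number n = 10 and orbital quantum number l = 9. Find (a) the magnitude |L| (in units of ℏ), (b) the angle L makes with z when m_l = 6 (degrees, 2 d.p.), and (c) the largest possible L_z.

|L| = ℏ√(9·10) = 3√10 ℏ ≈ 9.487ℏ.
For m_l = 6: cos θ = 6/√90, θ ≈ 50.77°.
L_z,max = lℏ = 9ℏ.

|L| = 3√10 ℏ ≈ 9.487ℏ; θ(m_l=6) ≈ 50.77°; L_z,max = 9ℏ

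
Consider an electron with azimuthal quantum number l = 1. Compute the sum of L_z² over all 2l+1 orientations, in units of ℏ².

The allowed m_l values are -1, 0, 1.
Σ m_l² = l(l+1)(2l+1)/3 = 1·2·3/3 = 2.

Σ(L_z)² = 2 ℏ²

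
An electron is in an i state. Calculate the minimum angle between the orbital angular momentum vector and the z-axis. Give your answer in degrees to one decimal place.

For an i orbital, l = 6.
|L|² = l(l+1)ℏ² = 42ℏ², so |L| = √42 ℏ.
The smallest angle corresponds to the largest L_z, i.e. m_l = l = 6, giving L_z = 6ℏ.
cos θ_min = 6/√42, so θ_min ≈ 22.2°.

θ_min ≈ 22.2°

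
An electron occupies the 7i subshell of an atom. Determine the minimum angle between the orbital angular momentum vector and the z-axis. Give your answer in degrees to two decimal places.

θ_min ≈ 22.21°

7i means n = 7, l = 6.
|L|² = l(l+1)ℏ² = 42ℏ², so |L| = √42 ℏ.
The smallest angle corresponds to the largest L_z, i.e. m_l = l = 6, giving L_z = 6ℏ.
cos θ_min = 6/√42, so θ_min ≈ 22.21°.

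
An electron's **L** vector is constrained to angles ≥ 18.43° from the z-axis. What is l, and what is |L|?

l = 9, |L| = 3√10 ℏ ≈ 9.487ℏ

cos²θ_min = l/(l+1) = 0.9001.
Solving: l = 9.
Then |L| = ℏ√(9·10) = 3√10 ℏ.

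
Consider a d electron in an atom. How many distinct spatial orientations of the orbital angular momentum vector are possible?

A d state has l = 2.
The number of m_l values is 2l + 1 = 2·2 + 1 = 5.

5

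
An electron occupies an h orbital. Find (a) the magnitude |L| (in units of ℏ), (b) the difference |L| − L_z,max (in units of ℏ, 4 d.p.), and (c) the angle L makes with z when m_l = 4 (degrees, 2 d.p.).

|L| = √30 ℏ ≈ 5.477ℏ; |L|−L_z,max ≈ 0.4772ℏ; θ(m_l=4) ≈ 43.09°

An h state has l = 5.
|L| = ℏ√(5·6) = √30 ℏ ≈ 5.477ℏ.
|L| − L_z,max = (√30 − 5)ℏ ≈ 0.4772ℏ.
For m_l = 4: cos θ = 4/√30, θ ≈ 43.09°.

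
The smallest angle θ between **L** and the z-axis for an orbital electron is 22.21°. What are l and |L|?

l = 6, |L| = √42 ℏ ≈ 6.481ℏ

At minimum angle, m_l = l, so cos θ = l/√(l(l+1)); cos²θ = l/(l+1) = 0.8571.
Thus l = 0.8571/(1 − 0.8571) ≈ 6.
Then |L| = ℏ√(6·7) = √42 ℏ.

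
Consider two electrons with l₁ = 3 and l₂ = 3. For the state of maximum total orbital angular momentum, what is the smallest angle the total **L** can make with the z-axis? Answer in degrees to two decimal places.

θ_min ≈ 22.21°

The total orbital quantum number L ranges from |l₁ − l₂| to l₁ + l₂ in integer steps.
Allowed values: L = 0, 1, 2, 3, 4, 5, 6.
The maximum is L = 6, with |L_tot| = ℏ√(6·7) = √42 ℏ.
The minimum angle with z is arccos(6/√42) ≈ 22.21°.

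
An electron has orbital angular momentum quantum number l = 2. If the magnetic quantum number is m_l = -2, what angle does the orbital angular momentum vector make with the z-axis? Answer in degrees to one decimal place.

θ ≈ 144.7°

|L|² = l(l+1)ℏ² = 6ℏ², so |L| = √6 ℏ.
L_z = m_l ℏ = −2ℏ.
cos θ = L_z/|L| = -2/√6, so θ ≈ 144.7°.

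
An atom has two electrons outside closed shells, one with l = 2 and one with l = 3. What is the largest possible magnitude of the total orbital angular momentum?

|L_tot|_max = √30 ℏ ≈ 5.477ℏ

Angular momentum addition gives L = |l₁ − l₂|, …, l₁ + l₂.
L ∈ {1, 2, 3, 4, 5}.
The largest magnitude corresponds to L = 5: |L_tot| = ℏ√(5·6) = √30 ℏ.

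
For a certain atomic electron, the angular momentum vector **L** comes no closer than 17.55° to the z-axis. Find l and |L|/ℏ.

cos²θ_min = l/(l+1) = 0.9091.
Solving: l = 10.
Then |L| = ℏ√(10·11) = √110 ℏ.

l = 10, |L| = √110 ℏ ≈ 10.488ℏ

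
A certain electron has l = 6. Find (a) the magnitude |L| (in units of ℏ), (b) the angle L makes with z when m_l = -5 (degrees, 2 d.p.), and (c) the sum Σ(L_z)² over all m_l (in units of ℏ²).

|L| = √42 ℏ ≈ 6.481ℏ; θ(m_l=-5) ≈ 140.49°; Σ(L_z)² = 182 ℏ²

|L| = ℏ√(6·7) = √42 ℏ ≈ 6.481ℏ.
For m_l = -5: cos θ = -5/√42, θ ≈ 140.49°.
Σ m_l² = 182, so Σ(L_z)² = 182 ℏ².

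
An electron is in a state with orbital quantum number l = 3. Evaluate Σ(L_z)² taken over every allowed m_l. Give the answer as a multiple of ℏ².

Σ(L_z)² = 28 ℏ²

m_l runs from −3 to 3, i.e. {-3, -2, -1, 0, 1, 2, 3}.
Σ m_l² = l(l+1)(2l+1)/3 = 3·4·7/3 = 28.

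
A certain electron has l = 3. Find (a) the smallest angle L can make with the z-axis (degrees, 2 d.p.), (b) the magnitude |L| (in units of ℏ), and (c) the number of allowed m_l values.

θ_min ≈ 30.00°; |L| = 2√3 ℏ ≈ 3.464ℏ; 7 values

cos θ_min = 3/√12, so θ_min ≈ 30.00°.
|L| = ℏ√(3·4) = 2√3 ℏ ≈ 3.464ℏ.
There are 2l+1 = 7 values of m_l.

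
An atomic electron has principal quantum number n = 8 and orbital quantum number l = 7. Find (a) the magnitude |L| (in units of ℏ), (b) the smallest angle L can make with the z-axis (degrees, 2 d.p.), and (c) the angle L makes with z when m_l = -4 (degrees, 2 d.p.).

|L| = 2√14 ℏ ≈ 7.483ℏ; θ_min ≈ 20.70°; θ(m_l=-4) ≈ 122.31°

|L| = ℏ√(7·8) = 2√14 ℏ ≈ 7.483ℏ.
cos θ_min = 7/√56, so θ_min ≈ 20.70°.
For m_l = -4: cos θ = -4/√56, θ ≈ 122.31°.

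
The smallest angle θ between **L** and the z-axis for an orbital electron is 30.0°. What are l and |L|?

l = 3, |L| = 2√3 ℏ ≈ 3.464ℏ

cos²θ_min = l/(l+1) = 0.7500.
Solving: l = 3.
Then |L| = ℏ√(3·4) = 2√3 ℏ.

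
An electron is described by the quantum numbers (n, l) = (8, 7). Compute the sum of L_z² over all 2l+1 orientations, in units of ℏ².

Σ(L_z)² = 280 ℏ²

The allowed m_l values are -7, -6, -5, -4, -3, -2, -1, 0, 1, 2, 3, 4, 5, 6, 7.
Σ m_l² = l(l+1)(2l+1)/3 = 7·8·15/3 = 280.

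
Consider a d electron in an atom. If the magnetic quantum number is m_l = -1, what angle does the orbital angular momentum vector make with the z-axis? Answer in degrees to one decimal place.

A d state has l = 2.
|L| = ℏ√(l(l+1)) = √6 ℏ.
L_z = m_l ℏ = −1ℏ.
cos θ = L_z/|L| = -1/√6, so θ ≈ 114.1°.

θ ≈ 114.1°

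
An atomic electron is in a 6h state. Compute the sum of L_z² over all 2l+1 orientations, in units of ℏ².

The 6h subshell has l = 5.
m_l runs from −5 to 5, i.e. {-5, -4, -3, -2, -1, 0, 1, 2, 3, 4, 5}.
Σ m_l² = l(l+1)(2l+1)/3 = 5·6·11/3 = 110.

Σ(L_z)² = 110 ℏ²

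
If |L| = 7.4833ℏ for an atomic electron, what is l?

Since |L|² = l(l+1)ℏ², l(l+1) = 56.
Solving: l = 7.

l = 7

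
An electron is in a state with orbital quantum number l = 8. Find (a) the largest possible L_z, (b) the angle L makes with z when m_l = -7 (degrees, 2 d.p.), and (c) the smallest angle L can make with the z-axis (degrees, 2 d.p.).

L_z,max = 8ℏ; θ(m_l=-7) ≈ 145.58°; θ_min ≈ 19.47°

L_z,max = lℏ = 8ℏ.
For m_l = -7: cos θ = -7/√72, θ ≈ 145.58°.
cos θ_min = 8/√72, so θ_min ≈ 19.47°.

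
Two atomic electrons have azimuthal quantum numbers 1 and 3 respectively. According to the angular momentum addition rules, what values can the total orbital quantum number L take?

L = 2, 3, 4

L runs from |1 − 3| = 2 to 1 + 3 = 4.
Allowed values: L = 2, 3, 4.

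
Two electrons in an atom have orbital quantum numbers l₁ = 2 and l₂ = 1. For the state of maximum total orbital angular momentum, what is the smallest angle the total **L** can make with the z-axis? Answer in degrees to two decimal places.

θ_min ≈ 30.00°

The total orbital quantum number L ranges from |l₁ − l₂| to l₁ + l₂ in integer steps.
L ∈ {1, 2, 3}.
The maximum is L = 3, with |L_tot| = ℏ√(3·4) = 2√3 ℏ.
The minimum angle with z is arccos(3/√12) ≈ 30.00°.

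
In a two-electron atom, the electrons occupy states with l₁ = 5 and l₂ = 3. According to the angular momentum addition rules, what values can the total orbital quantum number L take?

L = 2, 3, 4, 5, 6, 7, 8

The total orbital quantum number L ranges from |l₁ − l₂| to l₁ + l₂ in integer steps.
L ∈ {2, 3, 4, 5, 6, 7, 8}.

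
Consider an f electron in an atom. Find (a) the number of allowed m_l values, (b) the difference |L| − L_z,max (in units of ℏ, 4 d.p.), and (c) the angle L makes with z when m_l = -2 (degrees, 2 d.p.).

An f state has l = 3.
There are 2l+1 = 7 values of m_l.
|L| − L_z,max = (2√3 − 3)ℏ ≈ 0.4641ℏ.
For m_l = -2: cos θ = -2/√12, θ ≈ 125.26°.

7 values; |L|−L_z,max ≈ 0.4641ℏ; θ(m_l=-2) ≈ 125.26°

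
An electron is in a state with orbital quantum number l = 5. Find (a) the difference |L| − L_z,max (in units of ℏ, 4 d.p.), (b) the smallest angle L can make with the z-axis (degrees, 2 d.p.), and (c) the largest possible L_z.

|L|−L_z,max ≈ 0.4772ℏ; θ_min ≈ 24.09°; L_z,max = 5ℏ

|L| − L_z,max = (√30 − 5)ℏ ≈ 0.4772ℏ.
cos θ_min = 5/√30, so θ_min ≈ 24.09°.
L_z,max = lℏ = 5ℏ.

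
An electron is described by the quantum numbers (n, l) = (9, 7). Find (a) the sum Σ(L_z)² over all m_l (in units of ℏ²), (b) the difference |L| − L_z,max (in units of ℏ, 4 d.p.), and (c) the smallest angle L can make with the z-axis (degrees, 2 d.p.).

Σ(L_z)² = 280 ℏ²; |L|−L_z,max ≈ 0.4833ℏ; θ_min ≈ 20.70°

Σ m_l² = 280, so Σ(L_z)² = 280 ℏ².
|L| − L_z,max = (2√14 − 7)ℏ ≈ 0.4833ℏ.
cos θ_min = 7/√56, so θ_min ≈ 20.70°.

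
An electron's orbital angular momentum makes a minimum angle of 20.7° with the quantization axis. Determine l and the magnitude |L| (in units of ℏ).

cos θ_min = l/√(l(l+1)) = √(l/(l+1)), so l/(l+1) = cos²(20.7°) = 0.8751.
Solving: l = 7.
Then |L| = ℏ√(7·8) = 2√14 ℏ.

l = 7, |L| = 2√14 ℏ ≈ 7.483ℏ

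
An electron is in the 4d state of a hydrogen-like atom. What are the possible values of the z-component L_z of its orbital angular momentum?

The 4d subshell has l = 2.
L_z = m_l ℏ with m_l ranging from −l to +l in integer steps.
For l = 2: m_l ∈ {-2, -1, 0, 1, 2}.

L_z ∈ {−2ℏ, −ℏ, 0, ℏ, 2ℏ}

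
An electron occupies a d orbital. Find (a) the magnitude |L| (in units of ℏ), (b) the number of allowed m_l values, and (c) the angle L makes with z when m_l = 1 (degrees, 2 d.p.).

|L| = √6 ℏ ≈ 2.449ℏ; 5 values; θ(m_l=1) ≈ 65.91°

For a d orbital, l = 2.
|L| = ℏ√(2·3) = √6 ℏ ≈ 2.449ℏ.
There are 2l+1 = 5 values of m_l.
For m_l = 1: cos θ = 1/√6, θ ≈ 65.91°.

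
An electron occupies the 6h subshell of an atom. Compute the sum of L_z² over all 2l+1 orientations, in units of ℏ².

Σ(L_z)² = 110 ℏ²

For 6h, l = 5.
m_l runs from −5 to 5, i.e. {-5, -4, -3, -2, -1, 0, 1, 2, 3, 4, 5}.
Summing m² from −5 to 5: Σ m_l² = 110.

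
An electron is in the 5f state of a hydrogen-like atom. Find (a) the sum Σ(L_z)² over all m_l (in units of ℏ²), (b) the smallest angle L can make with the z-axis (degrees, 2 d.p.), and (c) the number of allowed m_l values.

The 5f subshell has l = 3.
Σ m_l² = 28, so Σ(L_z)² = 28 ℏ².
cos θ_min = 3/√12, so θ_min ≈ 30.00°.
There are 2l+1 = 7 values of m_l.

Σ(L_z)² = 28 ℏ²; θ_min ≈ 30.00°; 7 values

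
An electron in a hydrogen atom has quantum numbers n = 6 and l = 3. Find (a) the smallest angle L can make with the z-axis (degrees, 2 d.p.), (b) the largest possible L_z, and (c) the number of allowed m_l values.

θ_min ≈ 30.00°; L_z,max = 3ℏ; 7 values

cos θ_min = 3/√12, so θ_min ≈ 30.00°.
L_z,max = lℏ = 3ℏ.
There are 2l+1 = 7 values of m_l.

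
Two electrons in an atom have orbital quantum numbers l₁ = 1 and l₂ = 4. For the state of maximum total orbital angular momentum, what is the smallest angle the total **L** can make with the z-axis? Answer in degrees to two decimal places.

θ_min ≈ 24.09°

L runs from |1 − 4| = 3 to 1 + 4 = 5.
Allowed values: L = 3, 4, 5.
The maximum is L = 5, with |L_tot| = ℏ√(5·6) = √30 ℏ.
The minimum angle with z is arccos(5/√30) ≈ 24.09°.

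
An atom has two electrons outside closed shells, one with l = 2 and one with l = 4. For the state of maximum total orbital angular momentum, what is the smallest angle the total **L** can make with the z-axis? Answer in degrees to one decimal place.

Angular momentum addition gives L = |l₁ − l₂|, …, l₁ + l₂.
L ∈ {2, 3, 4, 5, 6}.
The maximum is L = 6, with |L_tot| = ℏ√(6·7) = √42 ℏ.
The minimum angle with z is arccos(6/√42) ≈ 22.2°.

θ_min ≈ 22.2°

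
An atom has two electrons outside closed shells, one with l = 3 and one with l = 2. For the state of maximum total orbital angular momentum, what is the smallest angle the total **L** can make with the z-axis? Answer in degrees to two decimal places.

θ_min ≈ 24.09°

By the triangle rule, |l₁ − l₂| ≤ L ≤ l₁ + l₂.
So L can be 1, 2, 3, 4, 5.
The maximum is L = 5, with |L_tot| = ℏ√(5·6) = √30 ℏ.
The minimum angle with z is arccos(5/√30) ≈ 24.09°.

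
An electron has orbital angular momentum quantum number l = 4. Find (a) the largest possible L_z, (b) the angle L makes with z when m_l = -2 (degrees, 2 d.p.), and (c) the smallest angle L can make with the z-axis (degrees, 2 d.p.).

L_z,max = lℏ = 4ℏ.
For m_l = -2: cos θ = -2/√20, θ ≈ 116.57°.
cos θ_min = 4/√20, so θ_min ≈ 26.57°.

L_z,max = 4ℏ; θ(m_l=-2) ≈ 116.57°; θ_min ≈ 26.57°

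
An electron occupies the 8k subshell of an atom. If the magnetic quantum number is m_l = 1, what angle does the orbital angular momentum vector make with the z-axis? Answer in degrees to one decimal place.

For 8k, l = 7.
|L| = ℏ√(l(l+1)) = 2√14 ℏ.
L_z = m_l ℏ = 1ℏ.
cos θ = L_z/|L| = 1/√56, so θ ≈ 82.3°.

θ ≈ 82.3°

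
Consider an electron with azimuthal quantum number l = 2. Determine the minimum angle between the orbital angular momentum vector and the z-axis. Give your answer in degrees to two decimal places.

|L| = √(l(l+1)) ℏ = √6 ℏ.
The smallest angle corresponds to the largest L_z, i.e. m_l = l = 2, giving L_z = 2ℏ.
cos θ_min = 2/√6, so θ_min ≈ 35.26°.

θ_min ≈ 35.26°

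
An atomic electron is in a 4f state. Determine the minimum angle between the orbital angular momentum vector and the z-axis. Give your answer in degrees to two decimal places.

θ_min ≈ 30.00°

4f means n = 4, l = 3.
|L| = √(l(l+1)) ℏ = 2√3 ℏ.
The smallest angle corresponds to the largest L_z, i.e. m_l = l = 3, giving L_z = 3ℏ.
cos θ_min = 3/√12, so θ_min ≈ 30.00°.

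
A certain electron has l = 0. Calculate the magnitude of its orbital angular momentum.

|L| = ℏ√(l(l+1)) = ℏ√0 = 0

|L| = 0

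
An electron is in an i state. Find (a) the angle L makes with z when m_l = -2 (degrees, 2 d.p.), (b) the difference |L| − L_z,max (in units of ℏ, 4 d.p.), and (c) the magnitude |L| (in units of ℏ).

An i state has l = 6.
For m_l = -2: cos θ = -2/√42, θ ≈ 107.98°.
|L| − L_z,max = (√42 − 6)ℏ ≈ 0.4807ℏ.
|L| = ℏ√(6·7) = √42 ℏ ≈ 6.481ℏ.

θ(m_l=-2) ≈ 107.98°; |L|−L_z,max ≈ 0.4807ℏ; |L| = √42 ℏ ≈ 6.481ℏ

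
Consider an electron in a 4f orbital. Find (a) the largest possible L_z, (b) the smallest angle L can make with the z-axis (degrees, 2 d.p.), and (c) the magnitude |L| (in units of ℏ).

For 4f, l = 3.
L_z,max = lℏ = 3ℏ.
cos θ_min = 3/√12, so θ_min ≈ 30.00°.
|L| = ℏ√(3·4) = 2√3 ℏ ≈ 3.464ℏ.

L_z,max = 3ℏ; θ_min ≈ 30.00°; |L| = 2√3 ℏ ≈ 3.464ℏ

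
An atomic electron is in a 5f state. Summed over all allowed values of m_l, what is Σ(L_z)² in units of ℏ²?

Σ(L_z)² = 28 ℏ²

For 5f, l = 3.
The allowed m_l values are -3, -2, -1, 0, 1, 2, 3.
Σ m_l² = 2·(1 + 4 + 9) = 28.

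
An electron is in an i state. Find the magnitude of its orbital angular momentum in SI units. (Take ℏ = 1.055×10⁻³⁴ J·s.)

An i state has l = 6.
|L| = ℏ√(l(l+1)) = ℏ√(6·7) = √42 ℏ
Numerically, |L| = 6.481 × (1.055×10⁻³⁴ J·s) = 6.837×10⁻³⁴ J·s.

|L| = 6.837×10⁻³⁴ J·s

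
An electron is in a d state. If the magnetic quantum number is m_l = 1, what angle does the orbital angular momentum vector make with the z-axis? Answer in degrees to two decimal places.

θ ≈ 65.91°

For a d orbital, l = 2.
|L| = √(l(l+1)) ℏ = √6 ℏ.
L_z = m_l ℏ = 1ℏ.
cos θ = L_z/|L| = 1/√6, so θ ≈ 65.91°.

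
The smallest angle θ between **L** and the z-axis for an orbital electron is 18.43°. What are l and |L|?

cos²θ_min = l/(l+1) = 0.9001.
Thus l = 0.9001/(1 − 0.9001) ≈ 9.
Then |L| = ℏ√(9·10) = 3√10 ℏ.

l = 9, |L| = 3√10 ℏ ≈ 9.487ℏ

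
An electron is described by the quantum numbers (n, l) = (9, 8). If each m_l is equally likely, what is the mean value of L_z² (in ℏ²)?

m_l ∈ {-8, -7, -6, -5, -4, -3, -2, -1, 0, 1, 2, 3, 4, 5, 6, 7, 8}.
⟨L_z²⟩ = ℏ²·(Σ m_l²)/(2l+1) = ℏ²·408/17 = 24ℏ².

⟨L_z²⟩ = 24 ℏ²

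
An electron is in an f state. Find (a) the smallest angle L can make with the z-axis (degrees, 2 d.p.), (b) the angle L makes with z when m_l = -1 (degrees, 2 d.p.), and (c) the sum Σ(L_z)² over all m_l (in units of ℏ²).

θ_min ≈ 30.00°; θ(m_l=-1) ≈ 106.78°; Σ(L_z)² = 28 ℏ²

For an f orbital, l = 3.
cos θ_min = 3/√12, so θ_min ≈ 30.00°.
For m_l = -1: cos θ = -1/√12, θ ≈ 106.78°.
Σ m_l² = 28, so Σ(L_z)² = 28 ℏ².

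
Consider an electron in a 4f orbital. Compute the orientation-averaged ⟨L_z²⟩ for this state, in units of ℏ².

The 4f subshell has l = 3.
m_l ∈ {-3, -2, -1, 0, 1, 2, 3}.
Average of L_z² over 7 states: 28/7 ℏ² = 4 ℏ².

⟨L_z²⟩ = 4 ℏ²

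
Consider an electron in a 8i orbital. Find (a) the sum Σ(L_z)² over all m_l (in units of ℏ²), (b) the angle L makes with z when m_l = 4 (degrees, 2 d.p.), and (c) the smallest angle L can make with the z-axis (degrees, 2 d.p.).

Σ(L_z)² = 182 ℏ²; θ(m_l=4) ≈ 51.89°; θ_min ≈ 22.21°

8i means n = 8, l = 6.
Σ m_l² = 182, so Σ(L_z)² = 182 ℏ².
For m_l = 4: cos θ = 4/√42, θ ≈ 51.89°.
cos θ_min = 6/√42, so θ_min ≈ 22.21°.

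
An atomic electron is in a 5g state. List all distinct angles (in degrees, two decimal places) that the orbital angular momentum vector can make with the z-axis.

For 5g, l = 4.
|L|² = l(l+1)ℏ² = 20ℏ², so |L| = 2√5 ℏ.
cos θ = m_l/√20 for each m_l ∈ {-4, -3, -2, -1, 0, 1, 2, 3, 4}.

θ ∈ {26.57°, 47.87°, 63.43°, 77.08°, 90.00°, 102.92°, 116.57°, 132.13°, 153.43°}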